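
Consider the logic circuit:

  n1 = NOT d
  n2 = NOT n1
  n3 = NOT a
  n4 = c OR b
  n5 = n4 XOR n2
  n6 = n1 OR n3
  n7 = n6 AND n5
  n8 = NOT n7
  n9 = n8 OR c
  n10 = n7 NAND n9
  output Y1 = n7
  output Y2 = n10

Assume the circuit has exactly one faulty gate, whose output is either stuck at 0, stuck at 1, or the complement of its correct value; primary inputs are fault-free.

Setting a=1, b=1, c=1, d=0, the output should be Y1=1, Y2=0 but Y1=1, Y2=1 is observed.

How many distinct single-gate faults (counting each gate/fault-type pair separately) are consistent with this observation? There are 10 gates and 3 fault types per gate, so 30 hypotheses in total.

4

Fault-free: n1=1, n2=0, n3=0, n4=1, n5=1, n6=1, n7=1, n8=0, n9=1, n10=0 → Y1=1, Y2=0. Observed Y1=1, Y2=1.
  n1: none of the 3 fault types match ✗
  n2: none of the 3 fault types match ✗
  n3: none of the 3 fault types match ✗
  n4: none of the 3 fault types match ✗
  n5: none of the 3 fault types match ✗
  n6: none of the 3 fault types match ✗
  n7: none of the 3 fault types match ✗
  n8: none of the 3 fault types match ✗
  n9: stuck-at-0, inverted output ✓; others ✗
  n10: stuck-at-1, inverted output ✓; others ✗
Consistent faults: {n9 stuck-at-0, n9 inverted output, n10 stuck-at-1, n10 inverted output} — 4 in all.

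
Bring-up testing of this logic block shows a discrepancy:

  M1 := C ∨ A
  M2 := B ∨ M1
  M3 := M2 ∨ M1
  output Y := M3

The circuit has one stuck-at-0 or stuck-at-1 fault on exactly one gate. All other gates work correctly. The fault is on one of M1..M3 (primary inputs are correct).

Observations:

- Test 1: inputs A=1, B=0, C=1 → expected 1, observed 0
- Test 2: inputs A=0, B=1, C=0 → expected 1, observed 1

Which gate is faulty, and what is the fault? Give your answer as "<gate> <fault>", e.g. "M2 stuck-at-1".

Fault-free values for test 1 (A=1, B=0, C=1): M1=1, M2=1, M3=1, giving Y=1. Observed 0.
Test 1: faults giving observed 0 are {M1 stuck-at-0, M3 stuck-at-0}.
Test 2 (A=0, B=1, C=0): fault-free M1=0, M2=1, M3=1 → 1; observed 1. Eliminates M3 stuck-at-0.
Only M1 stuck-at-0 is consistent with every test.

M1 stuck-at-0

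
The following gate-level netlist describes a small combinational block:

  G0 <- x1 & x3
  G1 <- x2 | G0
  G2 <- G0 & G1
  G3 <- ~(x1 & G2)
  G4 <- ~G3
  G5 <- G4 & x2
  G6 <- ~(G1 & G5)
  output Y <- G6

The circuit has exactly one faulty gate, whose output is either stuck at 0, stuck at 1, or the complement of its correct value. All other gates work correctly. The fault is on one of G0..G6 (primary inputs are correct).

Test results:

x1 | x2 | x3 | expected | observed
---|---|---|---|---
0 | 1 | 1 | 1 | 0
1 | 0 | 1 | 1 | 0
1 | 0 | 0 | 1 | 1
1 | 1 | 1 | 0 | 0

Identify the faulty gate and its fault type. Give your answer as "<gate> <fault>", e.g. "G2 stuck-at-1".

G5 stuck-at-1

Fault-free values for test 1 (x1=0, x2=1, x3=1): G0=0, G1=1, G2=0, G3=1, G4=0, G5=0, G6=1, giving Y=1. Observed 0.
Test 1: faults giving observed 0 are {G3 stuck-at-0, G3 inverted output, G4 stuck-at-1, G4 inverted output, G5 stuck-at-1, G5 inverted output, G6 stuck-at-0, G6 inverted output}.
Test 2 (x1=1, x2=0, x3=1): fault-free G0=1, G1=1, G2=1, G3=0, G4=1, G5=0, G6=1 → 1; observed 0. Eliminates G3 stuck-at-0, G3 inverted output, G4 stuck-at-1, G4 inverted output.
Test 3 (x1=1, x2=0, x3=0): fault-free G0=0, G1=0, G2=0, G3=1, G4=0, G5=0, G6=1 → 1; observed 1. Eliminates G6 stuck-at-0, G6 inverted output.
Test 4 (x1=1, x2=1, x3=1): fault-free G0=1, G1=1, G2=1, G3=0, G4=1, G5=1, G6=0 → 0; observed 0. Eliminates G5 inverted output.
Only G5 stuck-at-1 is consistent with every test.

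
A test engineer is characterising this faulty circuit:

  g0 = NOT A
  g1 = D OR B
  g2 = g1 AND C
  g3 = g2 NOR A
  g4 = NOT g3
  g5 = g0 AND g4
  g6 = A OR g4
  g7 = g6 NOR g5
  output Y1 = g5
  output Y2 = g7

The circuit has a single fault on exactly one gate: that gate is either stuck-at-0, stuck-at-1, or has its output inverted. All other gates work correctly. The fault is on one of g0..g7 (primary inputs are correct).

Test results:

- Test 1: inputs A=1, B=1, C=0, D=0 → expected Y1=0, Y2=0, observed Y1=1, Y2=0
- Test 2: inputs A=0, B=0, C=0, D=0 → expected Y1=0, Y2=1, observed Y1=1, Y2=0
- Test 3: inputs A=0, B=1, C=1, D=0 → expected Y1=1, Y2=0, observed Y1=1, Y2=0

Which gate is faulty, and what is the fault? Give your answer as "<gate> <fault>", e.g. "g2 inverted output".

g5 stuck-at-1

Fault-free values for test 1 (A=1, B=1, C=0, D=0): g0=0, g1=1, g2=0, g3=0, g4=1, g5=0, g6=1, g7=0, giving Y1=0, Y2=0. Observed Y1=1, Y2=0.
Test 1: faults giving observed Y1=1, Y2=0 are {g0 stuck-at-1, g0 inverted output, g5 stuck-at-1, g5 inverted output}.
Test 2 (A=0, B=0, C=0, D=0): fault-free g0=1, g1=0, g2=0, g3=1, g4=0, g5=0, g6=0, g7=1 → Y1=0, Y2=1; observed Y1=1, Y2=0. Eliminates g0 stuck-at-1, g0 inverted output.
Test 3 (A=0, B=1, C=1, D=0): fault-free g0=1, g1=1, g2=1, g3=0, g4=1, g5=1, g6=1, g7=0 → Y1=1, Y2=0; observed Y1=1, Y2=0. Eliminates g5 inverted output.
Only g5 stuck-at-1 is consistent with every test.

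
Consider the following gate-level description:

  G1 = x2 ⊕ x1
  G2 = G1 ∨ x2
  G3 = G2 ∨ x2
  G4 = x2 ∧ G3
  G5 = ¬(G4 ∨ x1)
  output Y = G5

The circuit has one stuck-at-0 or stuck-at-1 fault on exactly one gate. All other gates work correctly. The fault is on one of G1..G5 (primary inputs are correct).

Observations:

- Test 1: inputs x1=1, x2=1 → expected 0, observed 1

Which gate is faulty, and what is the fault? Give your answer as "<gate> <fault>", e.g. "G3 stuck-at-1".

G5 stuck-at-1

Fault-free values for test 1 (x1=1, x2=1): G1=0, G2=1, G3=1, G4=1, G5=0, giving Y=0. Observed 1.
Test 1: faults giving observed 1 are {G5 stuck-at-1}.
Only G5 stuck-at-1 is consistent with every test.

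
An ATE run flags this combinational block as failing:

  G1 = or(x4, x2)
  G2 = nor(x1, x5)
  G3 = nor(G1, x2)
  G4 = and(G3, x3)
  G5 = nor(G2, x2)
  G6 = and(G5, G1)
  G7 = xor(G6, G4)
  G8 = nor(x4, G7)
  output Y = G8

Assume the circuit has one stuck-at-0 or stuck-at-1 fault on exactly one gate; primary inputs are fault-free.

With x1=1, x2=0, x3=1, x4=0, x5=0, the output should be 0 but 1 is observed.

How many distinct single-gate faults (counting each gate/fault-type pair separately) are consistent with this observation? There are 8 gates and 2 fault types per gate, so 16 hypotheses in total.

Fault-free: G1=0, G2=0, G3=1, G4=1, G5=1, G6=0, G7=1, G8=0 → 0. Observed 1.
  G1: none of the 2 fault types match ✗
  G2: none of the 2 fault types match ✗
  G3: stuck-at-0 ✓; others ✗
  G4: stuck-at-0 ✓; others ✗
  G5: none of the 2 fault types match ✗
  G6: stuck-at-1 ✓; others ✗
  G7: stuck-at-0 ✓; others ✗
  G8: stuck-at-1 ✓; others ✗
Consistent faults: {G3 stuck-at-0, G4 stuck-at-0, G6 stuck-at-1, G7 stuck-at-0, G8 stuck-at-1} — 5 in all.

5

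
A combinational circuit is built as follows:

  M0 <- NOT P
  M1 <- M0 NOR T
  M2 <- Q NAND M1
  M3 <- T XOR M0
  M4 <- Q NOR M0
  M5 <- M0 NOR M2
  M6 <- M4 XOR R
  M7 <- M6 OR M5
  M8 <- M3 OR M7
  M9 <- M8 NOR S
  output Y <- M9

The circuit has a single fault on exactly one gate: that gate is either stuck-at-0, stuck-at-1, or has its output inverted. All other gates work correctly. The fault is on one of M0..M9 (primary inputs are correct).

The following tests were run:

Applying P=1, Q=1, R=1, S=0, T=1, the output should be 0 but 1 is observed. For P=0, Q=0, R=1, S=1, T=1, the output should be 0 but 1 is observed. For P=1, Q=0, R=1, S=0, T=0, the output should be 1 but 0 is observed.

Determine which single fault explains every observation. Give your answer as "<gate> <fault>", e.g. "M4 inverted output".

Fault-free values for test 1 (P=1, Q=1, R=1, S=0, T=1): M0=0, M1=0, M2=1, M3=1, M4=0, M5=0, M6=1, M7=1, M8=1, M9=0, giving Y=0. Observed 1.
Test 1: faults giving observed 1 are {M8 stuck-at-0, M8 inverted output, M9 stuck-at-1, M9 inverted output}.
Test 2 (P=0, Q=0, R=1, S=1, T=1): fault-free M0=1, M1=0, M2=1, M3=0, M4=0, M5=0, M6=1, M7=1, M8=1, M9=0 → 0; observed 1. Eliminates M8 stuck-at-0, M8 inverted output.
Test 3 (P=1, Q=0, R=1, S=0, T=0): fault-free M0=0, M1=1, M2=1, M3=0, M4=1, M5=0, M6=0, M7=0, M8=0, M9=1 → 1; observed 0. Eliminates M9 stuck-at-1.
Only M9 inverted output is consistent with every test.

M9 inverted output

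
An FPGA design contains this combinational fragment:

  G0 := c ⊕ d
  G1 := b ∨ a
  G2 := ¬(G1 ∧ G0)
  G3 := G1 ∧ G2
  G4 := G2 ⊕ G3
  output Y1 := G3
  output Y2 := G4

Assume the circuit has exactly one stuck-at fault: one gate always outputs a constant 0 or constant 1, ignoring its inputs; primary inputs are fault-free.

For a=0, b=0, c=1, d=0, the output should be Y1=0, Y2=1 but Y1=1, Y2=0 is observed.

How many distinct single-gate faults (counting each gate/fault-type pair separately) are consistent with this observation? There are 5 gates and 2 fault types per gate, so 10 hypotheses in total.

1

Fault-free: G0=1, G1=0, G2=1, G3=0, G4=1 → Y1=0, Y2=1. Observed Y1=1, Y2=0.
  G0 stuck-at-0: output Y1=0, Y2=1 ✗
  G0 stuck-at-1: output Y1=0, Y2=1 ✗
  G1 stuck-at-0: output Y1=0, Y2=1 ✗
  G1 stuck-at-1: output Y1=0, Y2=0 ✗
  G2 stuck-at-0: output Y1=0, Y2=0 ✗
  G2 stuck-at-1: output Y1=0, Y2=1 ✗
  G3 stuck-at-0: output Y1=0, Y2=1 ✗
  G3 stuck-at-1: output Y1=1, Y2=0 ✓
  G4 stuck-at-0: output Y1=0, Y2=0 ✗
  G4 stuck-at-1: output Y1=0, Y2=1 ✗
Consistent faults: {G3 stuck-at-1} — 1 in all.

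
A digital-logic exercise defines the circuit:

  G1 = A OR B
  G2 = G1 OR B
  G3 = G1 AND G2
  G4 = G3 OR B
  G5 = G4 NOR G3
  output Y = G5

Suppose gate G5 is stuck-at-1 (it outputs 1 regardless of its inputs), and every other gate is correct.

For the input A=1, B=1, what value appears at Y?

1

Propagate with G5 forced: G1=1, G2=1, G3=1, G4=1, G5=1 [stuck-at-1].
So Y = 1. (Without the fault it would be 0.)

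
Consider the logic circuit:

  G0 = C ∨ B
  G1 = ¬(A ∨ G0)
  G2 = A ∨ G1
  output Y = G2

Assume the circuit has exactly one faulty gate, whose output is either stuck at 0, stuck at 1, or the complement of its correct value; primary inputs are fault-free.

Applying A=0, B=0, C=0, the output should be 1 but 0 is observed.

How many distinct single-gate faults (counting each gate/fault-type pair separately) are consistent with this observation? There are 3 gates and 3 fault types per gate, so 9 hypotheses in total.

Fault-free: G0=0, G1=1, G2=1 → 1. Observed 0.
  G0 stuck-at-0: output 1 ✗
  G0 stuck-at-1: output 0 ✓
  G0 inverted output: output 0 ✓
  G1 stuck-at-0: output 0 ✓
  G1 stuck-at-1: output 1 ✗
  G1 inverted output: output 0 ✓
  G2 stuck-at-0: output 0 ✓
  G2 stuck-at-1: output 1 ✗
  G2 inverted output: output 0 ✓
Consistent faults: {G0 stuck-at-1, G0 inverted output, G1 stuck-at-0, G1 inverted output, G2 stuck-at-0, G2 inverted output} — 6 in all.

6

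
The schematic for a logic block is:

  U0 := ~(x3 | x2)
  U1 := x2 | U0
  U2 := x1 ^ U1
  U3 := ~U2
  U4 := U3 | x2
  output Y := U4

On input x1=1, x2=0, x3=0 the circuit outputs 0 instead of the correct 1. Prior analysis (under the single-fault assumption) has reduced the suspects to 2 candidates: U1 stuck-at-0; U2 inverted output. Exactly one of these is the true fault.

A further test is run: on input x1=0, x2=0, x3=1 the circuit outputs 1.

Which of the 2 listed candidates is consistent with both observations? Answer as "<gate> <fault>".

Evaluate each candidate on input x1=0, x2=0, x3=1:
  U1 stuck-at-0: U0=0, U1=0 [stuck-at-0], U2=0, U3=1, U4=1 → 1 — matches
  U2 inverted output: U0=0, U1=0, U2=1 [inverted output], U3=0, U4=0 → 0 — eliminated
Only U1 stuck-at-0 reproduces the observed 1.

U1 stuck-at-0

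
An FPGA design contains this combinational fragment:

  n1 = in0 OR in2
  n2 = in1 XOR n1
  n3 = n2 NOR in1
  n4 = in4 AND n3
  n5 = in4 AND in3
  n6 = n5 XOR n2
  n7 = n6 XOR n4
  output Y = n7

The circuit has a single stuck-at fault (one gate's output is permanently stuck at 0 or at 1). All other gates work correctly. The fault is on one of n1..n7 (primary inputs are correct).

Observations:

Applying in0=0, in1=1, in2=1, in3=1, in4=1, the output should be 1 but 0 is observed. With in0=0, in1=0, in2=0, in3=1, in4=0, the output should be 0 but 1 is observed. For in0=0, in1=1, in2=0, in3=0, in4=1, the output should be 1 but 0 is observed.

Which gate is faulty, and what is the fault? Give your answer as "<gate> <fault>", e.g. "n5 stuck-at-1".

n4 stuck-at-1

Fault-free values for test 1 (in0=0, in1=1, in2=1, in3=1, in4=1): n1=1, n2=0, n3=0, n4=0, n5=1, n6=1, n7=1, giving Y=1. Observed 0.
Test 1: faults giving observed 0 are {n1 stuck-at-0, n2 stuck-at-1, n3 stuck-at-1, n4 stuck-at-1, n5 stuck-at-0, n6 stuck-at-0, n7 stuck-at-0}.
Test 2 (in0=0, in1=0, in2=0, in3=1, in4=0): fault-free n1=0, n2=0, n3=1, n4=0, n5=0, n6=0, n7=0 → 0; observed 1. Eliminates n1 stuck-at-0, n3 stuck-at-1, n5 stuck-at-0, n6 stuck-at-0, n7 stuck-at-0.
Test 3 (in0=0, in1=1, in2=0, in3=0, in4=1): fault-free n1=0, n2=1, n3=0, n4=0, n5=0, n6=1, n7=1 → 1; observed 0. Eliminates n2 stuck-at-1.
Only n4 stuck-at-1 is consistent with every test.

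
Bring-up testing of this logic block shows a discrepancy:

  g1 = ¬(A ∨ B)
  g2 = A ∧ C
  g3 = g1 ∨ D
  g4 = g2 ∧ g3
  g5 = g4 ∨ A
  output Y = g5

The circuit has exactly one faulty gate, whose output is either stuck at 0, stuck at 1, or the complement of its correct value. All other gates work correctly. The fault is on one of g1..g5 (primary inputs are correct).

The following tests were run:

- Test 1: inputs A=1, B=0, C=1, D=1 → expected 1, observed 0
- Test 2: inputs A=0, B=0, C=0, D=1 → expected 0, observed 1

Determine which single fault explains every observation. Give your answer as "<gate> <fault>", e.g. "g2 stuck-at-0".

Fault-free values for test 1 (A=1, B=0, C=1, D=1): g1=0, g2=1, g3=1, g4=1, g5=1, giving Y=1. Observed 0.
Test 1: faults giving observed 0 are {g5 stuck-at-0, g5 inverted output}.
Test 2 (A=0, B=0, C=0, D=1): fault-free g1=1, g2=0, g3=1, g4=0, g5=0 → 0; observed 1. Eliminates g5 stuck-at-0.
Only g5 inverted output is consistent with every test.

g5 inverted output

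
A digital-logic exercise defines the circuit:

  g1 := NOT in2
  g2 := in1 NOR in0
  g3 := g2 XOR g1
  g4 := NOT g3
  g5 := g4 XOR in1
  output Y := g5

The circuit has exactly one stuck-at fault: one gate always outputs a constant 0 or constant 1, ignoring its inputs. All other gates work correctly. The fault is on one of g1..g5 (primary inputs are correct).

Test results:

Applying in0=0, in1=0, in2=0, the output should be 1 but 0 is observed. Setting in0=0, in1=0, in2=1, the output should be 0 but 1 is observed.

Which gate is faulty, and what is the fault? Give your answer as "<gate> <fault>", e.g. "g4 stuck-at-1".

Fault-free values for test 1 (in0=0, in1=0, in2=0): g1=1, g2=1, g3=0, g4=1, g5=1, giving Y=1. Observed 0.
Test 1: faults giving observed 0 are {g1 stuck-at-0, g2 stuck-at-0, g3 stuck-at-1, g4 stuck-at-0, g5 stuck-at-0}.
Test 2 (in0=0, in1=0, in2=1): fault-free g1=0, g2=1, g3=1, g4=0, g5=0 → 0; observed 1. Eliminates g1 stuck-at-0, g3 stuck-at-1, g4 stuck-at-0, g5 stuck-at-0.
Only g2 stuck-at-0 is consistent with every test.

g2 stuck-at-0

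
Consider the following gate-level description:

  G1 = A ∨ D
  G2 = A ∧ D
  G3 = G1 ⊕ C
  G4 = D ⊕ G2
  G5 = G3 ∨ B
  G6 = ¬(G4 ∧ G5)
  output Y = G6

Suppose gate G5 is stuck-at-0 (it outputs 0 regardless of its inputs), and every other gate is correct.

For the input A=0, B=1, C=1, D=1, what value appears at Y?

Propagate with G5 forced: G1=1, G2=0, G3=0, G4=1, G5=0 [stuck-at-0], G6=1.
So Y = 1. (Without the fault it would be 0.)

1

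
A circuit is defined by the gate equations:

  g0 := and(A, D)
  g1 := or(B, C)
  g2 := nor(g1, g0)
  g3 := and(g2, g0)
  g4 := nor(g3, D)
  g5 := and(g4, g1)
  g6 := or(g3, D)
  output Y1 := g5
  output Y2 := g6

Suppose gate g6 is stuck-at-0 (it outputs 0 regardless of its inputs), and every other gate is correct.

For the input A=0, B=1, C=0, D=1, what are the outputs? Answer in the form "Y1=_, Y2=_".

Propagate with g6 forced: g0=0, g1=1, g2=0, g3=0, g4=0, g5=0, g6=0 [stuck-at-0].
So the outputs are Y1=0, Y2=0. (Without the fault they would be Y1=0, Y2=1.)

Y1=0, Y2=0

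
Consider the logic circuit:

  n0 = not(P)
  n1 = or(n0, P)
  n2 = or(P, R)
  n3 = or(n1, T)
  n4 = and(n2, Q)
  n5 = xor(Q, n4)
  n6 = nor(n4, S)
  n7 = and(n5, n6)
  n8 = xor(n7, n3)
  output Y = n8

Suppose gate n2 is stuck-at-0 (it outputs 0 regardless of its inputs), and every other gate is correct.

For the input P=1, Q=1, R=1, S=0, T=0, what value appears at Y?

Propagate with n2 forced: n0=0, n1=1, n2=0 [stuck-at-0], n3=1, n4=0, n5=1, n6=1, n7=1, n8=0.
So Y = 0. (Without the fault it would be 1.)

0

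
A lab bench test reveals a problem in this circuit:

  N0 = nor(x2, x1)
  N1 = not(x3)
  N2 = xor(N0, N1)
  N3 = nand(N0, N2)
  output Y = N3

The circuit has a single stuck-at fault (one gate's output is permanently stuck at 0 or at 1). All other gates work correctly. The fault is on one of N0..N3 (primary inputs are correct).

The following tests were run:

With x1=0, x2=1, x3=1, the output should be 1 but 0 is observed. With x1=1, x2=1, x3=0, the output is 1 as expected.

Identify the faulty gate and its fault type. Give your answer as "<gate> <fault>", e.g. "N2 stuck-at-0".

Fault-free values for test 1 (x1=0, x2=1, x3=1): N0=0, N1=0, N2=0, N3=1, giving Y=1. Observed 0.
Test 1: faults giving observed 0 are {N0 stuck-at-1, N3 stuck-at-0}.
Test 2 (x1=1, x2=1, x3=0): fault-free N0=0, N1=1, N2=1, N3=1 → 1; observed 1. Eliminates N3 stuck-at-0.
Only N0 stuck-at-1 is consistent with every test.

N0 stuck-at-1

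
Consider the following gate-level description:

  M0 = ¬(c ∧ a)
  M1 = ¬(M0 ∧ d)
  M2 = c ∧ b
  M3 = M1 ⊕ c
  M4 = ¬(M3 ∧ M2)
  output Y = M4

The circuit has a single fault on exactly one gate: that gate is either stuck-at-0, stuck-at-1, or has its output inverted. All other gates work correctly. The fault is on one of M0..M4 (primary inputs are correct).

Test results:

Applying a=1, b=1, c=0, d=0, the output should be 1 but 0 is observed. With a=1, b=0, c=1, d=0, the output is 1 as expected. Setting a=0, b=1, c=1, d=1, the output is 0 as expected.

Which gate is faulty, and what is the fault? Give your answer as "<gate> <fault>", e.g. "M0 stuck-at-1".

Fault-free values for test 1 (a=1, b=1, c=0, d=0): M0=1, M1=1, M2=0, M3=1, M4=1, giving Y=1. Observed 0.
Test 1: faults giving observed 0 are {M2 stuck-at-1, M2 inverted output, M4 stuck-at-0, M4 inverted output}.
Test 2 (a=1, b=0, c=1, d=0): fault-free M0=0, M1=1, M2=0, M3=0, M4=1 → 1; observed 1. Eliminates M4 stuck-at-0, M4 inverted output.
Test 3 (a=0, b=1, c=1, d=1): fault-free M0=1, M1=0, M2=1, M3=1, M4=0 → 0; observed 0. Eliminates M2 inverted output.
Only M2 stuck-at-1 is consistent with every test.

M2 stuck-at-1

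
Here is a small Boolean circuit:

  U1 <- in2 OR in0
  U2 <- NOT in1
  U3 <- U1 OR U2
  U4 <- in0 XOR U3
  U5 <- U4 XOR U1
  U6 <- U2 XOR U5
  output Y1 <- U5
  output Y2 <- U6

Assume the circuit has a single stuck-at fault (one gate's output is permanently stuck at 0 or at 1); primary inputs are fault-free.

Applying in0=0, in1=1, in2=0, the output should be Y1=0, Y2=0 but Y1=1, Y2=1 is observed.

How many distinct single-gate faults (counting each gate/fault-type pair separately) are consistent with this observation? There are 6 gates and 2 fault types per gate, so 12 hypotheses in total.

Fault-free: U1=0, U2=0, U3=0, U4=0, U5=0, U6=0 → Y1=0, Y2=0. Observed Y1=1, Y2=1.
  U1 stuck-at-0: output Y1=0, Y2=0 ✗
  U1 stuck-at-1: output Y1=0, Y2=0 ✗
  U2 stuck-at-0: output Y1=0, Y2=0 ✗
  U2 stuck-at-1: output Y1=1, Y2=0 ✗
  U3 stuck-at-0: output Y1=0, Y2=0 ✗
  U3 stuck-at-1: output Y1=1, Y2=1 ✓
  U4 stuck-at-0: output Y1=0, Y2=0 ✗
  U4 stuck-at-1: output Y1=1, Y2=1 ✓
  U5 stuck-at-0: output Y1=0, Y2=0 ✗
  U5 stuck-at-1: output Y1=1, Y2=1 ✓
  U6 stuck-at-0: output Y1=0, Y2=0 ✗
  U6 stuck-at-1: output Y1=0, Y2=1 ✗
Consistent faults: {U3 stuck-at-1, U4 stuck-at-1, U5 stuck-at-1} — 3 in all.

3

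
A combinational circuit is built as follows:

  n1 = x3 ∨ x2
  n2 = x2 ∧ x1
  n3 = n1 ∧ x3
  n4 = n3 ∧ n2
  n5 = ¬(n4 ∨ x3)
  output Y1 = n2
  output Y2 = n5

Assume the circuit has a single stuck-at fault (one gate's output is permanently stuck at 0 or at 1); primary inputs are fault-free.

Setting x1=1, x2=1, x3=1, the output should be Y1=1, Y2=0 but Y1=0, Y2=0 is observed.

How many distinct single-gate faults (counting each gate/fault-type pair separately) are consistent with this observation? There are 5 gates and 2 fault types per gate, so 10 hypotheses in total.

Fault-free: n1=1, n2=1, n3=1, n4=1, n5=0 → Y1=1, Y2=0. Observed Y1=0, Y2=0.
  n1 stuck-at-0: output Y1=1, Y2=0 ✗
  n1 stuck-at-1: output Y1=1, Y2=0 ✗
  n2 stuck-at-0: output Y1=0, Y2=0 ✓
  n2 stuck-at-1: output Y1=1, Y2=0 ✗
  n3 stuck-at-0: output Y1=1, Y2=0 ✗
  n3 stuck-at-1: output Y1=1, Y2=0 ✗
  n4 stuck-at-0: output Y1=1, Y2=0 ✗
  n4 stuck-at-1: output Y1=1, Y2=0 ✗
  n5 stuck-at-0: output Y1=1, Y2=0 ✗
  n5 stuck-at-1: output Y1=1, Y2=1 ✗
Consistent faults: {n2 stuck-at-0} — 1 in all.

1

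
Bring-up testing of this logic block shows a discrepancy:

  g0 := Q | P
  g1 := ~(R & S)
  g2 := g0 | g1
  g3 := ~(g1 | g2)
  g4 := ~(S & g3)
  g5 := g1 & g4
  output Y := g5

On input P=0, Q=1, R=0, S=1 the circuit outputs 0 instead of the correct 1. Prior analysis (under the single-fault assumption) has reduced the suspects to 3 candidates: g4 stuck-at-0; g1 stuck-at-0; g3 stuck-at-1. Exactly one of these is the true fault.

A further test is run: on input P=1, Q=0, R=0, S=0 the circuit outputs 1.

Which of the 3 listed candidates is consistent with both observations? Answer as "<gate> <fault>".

Evaluate each candidate on input P=1, Q=0, R=0, S=0:
  g4 stuck-at-0: g0=1, g1=1, g2=1, g3=0, g4=0 [stuck-at-0], g5=0 → 0 — eliminated
  g1 stuck-at-0: g0=1, g1=0 [stuck-at-0], g2=1, g3=0, g4=1, g5=0 → 0 — eliminated
  g3 stuck-at-1: g0=1, g1=1, g2=1, g3=1 [stuck-at-1], g4=1, g5=1 → 1 — matches
Only g3 stuck-at-1 reproduces the observed 1.

g3 stuck-at-1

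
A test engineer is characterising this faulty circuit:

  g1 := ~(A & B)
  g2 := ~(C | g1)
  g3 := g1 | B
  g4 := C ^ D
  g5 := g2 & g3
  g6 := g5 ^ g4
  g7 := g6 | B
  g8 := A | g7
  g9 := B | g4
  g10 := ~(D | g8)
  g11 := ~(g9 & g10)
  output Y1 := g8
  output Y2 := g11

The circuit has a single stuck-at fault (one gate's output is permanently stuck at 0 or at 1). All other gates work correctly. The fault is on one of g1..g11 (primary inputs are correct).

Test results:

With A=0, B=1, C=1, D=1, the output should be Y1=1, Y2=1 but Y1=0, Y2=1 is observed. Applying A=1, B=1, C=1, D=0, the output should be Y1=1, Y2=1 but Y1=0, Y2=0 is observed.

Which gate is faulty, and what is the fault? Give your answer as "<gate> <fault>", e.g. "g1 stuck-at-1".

g8 stuck-at-0

Fault-free values for test 1 (A=0, B=1, C=1, D=1): g1=1, g2=0, g3=1, g4=0, g5=0, g6=0, g7=1, g8=1, g9=1, g10=0, g11=1, giving Y1=1, Y2=1. Observed Y1=0, Y2=1.
Test 1: faults giving observed Y1=0, Y2=1 are {g7 stuck-at-0, g8 stuck-at-0}.
Test 2 (A=1, B=1, C=1, D=0): fault-free g1=0, g2=0, g3=1, g4=1, g5=0, g6=1, g7=1, g8=1, g9=1, g10=0, g11=1 → Y1=1, Y2=1; observed Y1=0, Y2=0. Eliminates g7 stuck-at-0.
Only g8 stuck-at-0 is consistent with every test.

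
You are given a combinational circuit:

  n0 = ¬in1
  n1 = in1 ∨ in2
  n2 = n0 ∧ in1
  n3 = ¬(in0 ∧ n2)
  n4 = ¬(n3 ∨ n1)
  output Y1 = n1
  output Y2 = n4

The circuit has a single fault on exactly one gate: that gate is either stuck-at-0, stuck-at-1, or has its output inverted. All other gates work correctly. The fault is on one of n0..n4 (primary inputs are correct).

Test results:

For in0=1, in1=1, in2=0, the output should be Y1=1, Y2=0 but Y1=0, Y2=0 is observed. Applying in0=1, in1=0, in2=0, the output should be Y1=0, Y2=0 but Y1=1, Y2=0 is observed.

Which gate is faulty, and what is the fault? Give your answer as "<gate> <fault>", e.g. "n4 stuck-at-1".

Fault-free values for test 1 (in0=1, in1=1, in2=0): n0=0, n1=1, n2=0, n3=1, n4=0, giving Y1=1, Y2=0. Observed Y1=0, Y2=0.
Test 1: faults giving observed Y1=0, Y2=0 are {n1 stuck-at-0, n1 inverted output}.
Test 2 (in0=1, in1=0, in2=0): fault-free n0=1, n1=0, n2=0, n3=1, n4=0 → Y1=0, Y2=0; observed Y1=1, Y2=0. Eliminates n1 stuck-at-0.
Only n1 inverted output is consistent with every test.

n1 inverted output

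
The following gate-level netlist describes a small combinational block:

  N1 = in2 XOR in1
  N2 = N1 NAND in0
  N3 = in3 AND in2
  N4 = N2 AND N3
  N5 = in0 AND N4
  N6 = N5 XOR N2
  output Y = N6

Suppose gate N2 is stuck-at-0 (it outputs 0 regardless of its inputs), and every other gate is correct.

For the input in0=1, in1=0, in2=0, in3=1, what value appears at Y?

0

Propagate with N2 forced: N1=0, N2=0 [stuck-at-0], N3=0, N4=0, N5=0, N6=0.
So Y = 0. (Without the fault it would be 1.)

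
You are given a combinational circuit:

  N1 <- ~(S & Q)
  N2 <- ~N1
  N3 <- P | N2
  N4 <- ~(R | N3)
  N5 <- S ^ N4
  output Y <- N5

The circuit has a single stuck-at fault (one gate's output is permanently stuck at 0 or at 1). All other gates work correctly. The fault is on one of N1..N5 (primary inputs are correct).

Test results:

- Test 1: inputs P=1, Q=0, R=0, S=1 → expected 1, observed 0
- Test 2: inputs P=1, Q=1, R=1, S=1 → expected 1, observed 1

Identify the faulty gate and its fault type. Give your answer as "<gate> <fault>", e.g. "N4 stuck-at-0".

Fault-free values for test 1 (P=1, Q=0, R=0, S=1): N1=1, N2=0, N3=1, N4=0, N5=1, giving Y=1. Observed 0.
Test 1: faults giving observed 0 are {N3 stuck-at-0, N4 stuck-at-1, N5 stuck-at-0}.
Test 2 (P=1, Q=1, R=1, S=1): fault-free N1=0, N2=1, N3=1, N4=0, N5=1 → 1; observed 1. Eliminates N4 stuck-at-1, N5 stuck-at-0.
Only N3 stuck-at-0 is consistent with every test.

N3 stuck-at-0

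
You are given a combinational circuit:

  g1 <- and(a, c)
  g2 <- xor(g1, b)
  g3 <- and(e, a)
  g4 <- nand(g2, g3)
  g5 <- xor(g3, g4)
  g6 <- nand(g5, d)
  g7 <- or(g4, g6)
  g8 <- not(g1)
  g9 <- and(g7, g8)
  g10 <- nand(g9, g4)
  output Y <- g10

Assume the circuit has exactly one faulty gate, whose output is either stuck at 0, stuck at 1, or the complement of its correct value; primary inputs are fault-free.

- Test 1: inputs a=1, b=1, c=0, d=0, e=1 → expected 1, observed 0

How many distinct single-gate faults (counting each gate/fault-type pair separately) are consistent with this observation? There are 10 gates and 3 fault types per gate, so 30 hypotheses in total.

8

Fault-free: g1=0, g2=1, g3=1, g4=0, g5=1, g6=1, g7=1, g8=1, g9=1, g10=1 → 1. Observed 0.
  g1: none of the 3 fault types match ✗
  g2: stuck-at-0, inverted output ✓; others ✗
  g3: stuck-at-0, inverted output ✓; others ✗
  g4: stuck-at-1, inverted output ✓; others ✗
  g5: none of the 3 fault types match ✗
  g6: none of the 3 fault types match ✗
  g7: none of the 3 fault types match ✗
  g8: none of the 3 fault types match ✗
  g9: none of the 3 fault types match ✗
  g10: stuck-at-0, inverted output ✓; others ✗
Consistent faults: {g2 stuck-at-0, g2 inverted output, g3 stuck-at-0, g3 inverted output, g4 stuck-at-1, g4 inverted output, g10 stuck-at-0, g10 inverted output} — 8 in all.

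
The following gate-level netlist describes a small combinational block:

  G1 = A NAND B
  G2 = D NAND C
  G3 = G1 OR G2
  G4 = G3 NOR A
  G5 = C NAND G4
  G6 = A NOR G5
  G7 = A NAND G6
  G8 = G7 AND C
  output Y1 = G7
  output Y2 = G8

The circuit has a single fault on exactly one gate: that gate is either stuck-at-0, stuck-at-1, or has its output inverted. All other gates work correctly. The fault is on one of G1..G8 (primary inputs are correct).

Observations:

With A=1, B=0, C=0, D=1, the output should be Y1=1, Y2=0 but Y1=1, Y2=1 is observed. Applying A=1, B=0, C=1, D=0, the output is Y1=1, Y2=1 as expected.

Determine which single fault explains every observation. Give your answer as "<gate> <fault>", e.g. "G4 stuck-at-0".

G8 stuck-at-1

Fault-free values for test 1 (A=1, B=0, C=0, D=1): G1=1, G2=1, G3=1, G4=0, G5=1, G6=0, G7=1, G8=0, giving Y1=1, Y2=0. Observed Y1=1, Y2=1.
Test 1: faults giving observed Y1=1, Y2=1 are {G8 stuck-at-1, G8 inverted output}.
Test 2 (A=1, B=0, C=1, D=0): fault-free G1=1, G2=1, G3=1, G4=0, G5=1, G6=0, G7=1, G8=1 → Y1=1, Y2=1; observed Y1=1, Y2=1. Eliminates G8 inverted output.
Only G8 stuck-at-1 is consistent with every test.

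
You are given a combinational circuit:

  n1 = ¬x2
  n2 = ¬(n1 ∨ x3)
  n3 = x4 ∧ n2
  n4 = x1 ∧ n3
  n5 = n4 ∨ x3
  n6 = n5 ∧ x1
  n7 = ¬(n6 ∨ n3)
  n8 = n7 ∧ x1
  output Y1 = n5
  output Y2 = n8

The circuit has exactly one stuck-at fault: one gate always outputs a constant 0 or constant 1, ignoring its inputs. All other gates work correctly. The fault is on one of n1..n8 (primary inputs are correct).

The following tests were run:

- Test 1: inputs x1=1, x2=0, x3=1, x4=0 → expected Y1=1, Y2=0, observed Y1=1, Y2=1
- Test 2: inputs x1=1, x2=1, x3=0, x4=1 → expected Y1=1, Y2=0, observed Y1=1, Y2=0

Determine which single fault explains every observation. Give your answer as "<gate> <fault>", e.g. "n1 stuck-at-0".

n6 stuck-at-0

Fault-free values for test 1 (x1=1, x2=0, x3=1, x4=0): n1=1, n2=0, n3=0, n4=0, n5=1, n6=1, n7=0, n8=0, giving Y1=1, Y2=0. Observed Y1=1, Y2=1.
Test 1: faults giving observed Y1=1, Y2=1 are {n6 stuck-at-0, n7 stuck-at-1, n8 stuck-at-1}.
Test 2 (x1=1, x2=1, x3=0, x4=1): fault-free n1=0, n2=1, n3=1, n4=1, n5=1, n6=1, n7=0, n8=0 → Y1=1, Y2=0; observed Y1=1, Y2=0. Eliminates n7 stuck-at-1, n8 stuck-at-1.
Only n6 stuck-at-0 is consistent with every test.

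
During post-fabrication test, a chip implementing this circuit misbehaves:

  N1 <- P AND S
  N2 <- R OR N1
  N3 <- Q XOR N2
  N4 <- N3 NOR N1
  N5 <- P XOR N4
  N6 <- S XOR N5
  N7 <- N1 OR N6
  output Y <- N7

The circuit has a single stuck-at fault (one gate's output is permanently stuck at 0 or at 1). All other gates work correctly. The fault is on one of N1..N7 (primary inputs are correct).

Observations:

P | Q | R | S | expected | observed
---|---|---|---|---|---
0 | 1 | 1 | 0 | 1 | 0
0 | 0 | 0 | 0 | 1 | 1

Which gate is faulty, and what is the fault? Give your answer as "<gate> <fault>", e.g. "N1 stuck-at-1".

Fault-free values for test 1 (P=0, Q=1, R=1, S=0): N1=0, N2=1, N3=0, N4=1, N5=1, N6=1, N7=1, giving Y=1. Observed 0.
Test 1: faults giving observed 0 are {N2 stuck-at-0, N3 stuck-at-1, N4 stuck-at-0, N5 stuck-at-0, N6 stuck-at-0, N7 stuck-at-0}.
Test 2 (P=0, Q=0, R=0, S=0): fault-free N1=0, N2=0, N3=0, N4=1, N5=1, N6=1, N7=1 → 1; observed 1. Eliminates N3 stuck-at-1, N4 stuck-at-0, N5 stuck-at-0, N6 stuck-at-0, N7 stuck-at-0.
Only N2 stuck-at-0 is consistent with every test.

N2 stuck-at-0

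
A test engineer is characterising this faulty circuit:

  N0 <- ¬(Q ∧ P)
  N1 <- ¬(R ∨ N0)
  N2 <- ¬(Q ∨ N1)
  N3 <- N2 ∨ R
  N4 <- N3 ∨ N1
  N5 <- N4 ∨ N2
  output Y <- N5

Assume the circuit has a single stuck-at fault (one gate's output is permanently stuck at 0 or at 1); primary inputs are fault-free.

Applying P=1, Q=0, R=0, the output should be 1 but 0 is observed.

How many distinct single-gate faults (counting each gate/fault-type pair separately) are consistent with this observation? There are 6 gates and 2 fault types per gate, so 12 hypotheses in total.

2

Fault-free: N0=1, N1=0, N2=1, N3=1, N4=1, N5=1 → 1. Observed 0.
  N0 stuck-at-0: output 1 ✗
  N0 stuck-at-1: output 1 ✗
  N1 stuck-at-0: output 1 ✗
  N1 stuck-at-1: output 1 ✗
  N2 stuck-at-0: output 0 ✓
  N2 stuck-at-1: output 1 ✗
  N3 stuck-at-0: output 1 ✗
  N3 stuck-at-1: output 1 ✗
  N4 stuck-at-0: output 1 ✗
  N4 stuck-at-1: output 1 ✗
  N5 stuck-at-0: output 0 ✓
  N5 stuck-at-1: output 1 ✗
Consistent faults: {N2 stuck-at-0, N5 stuck-at-0} — 2 in all.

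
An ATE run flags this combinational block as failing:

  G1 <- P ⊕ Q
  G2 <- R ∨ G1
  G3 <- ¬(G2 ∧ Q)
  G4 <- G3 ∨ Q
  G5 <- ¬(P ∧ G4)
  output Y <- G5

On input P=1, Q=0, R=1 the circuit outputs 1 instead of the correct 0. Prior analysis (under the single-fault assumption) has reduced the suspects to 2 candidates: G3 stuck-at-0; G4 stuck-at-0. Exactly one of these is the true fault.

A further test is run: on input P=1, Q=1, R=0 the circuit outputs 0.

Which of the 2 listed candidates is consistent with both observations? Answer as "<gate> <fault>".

Evaluate each candidate on input P=1, Q=1, R=0:
  G3 stuck-at-0: G1=0, G2=0, G3=0 [stuck-at-0], G4=1, G5=0 → 0 — matches
  G4 stuck-at-0: G1=0, G2=0, G3=1, G4=0 [stuck-at-0], G5=1 → 1 — eliminated
Only G3 stuck-at-0 reproduces the observed 0.

G3 stuck-at-0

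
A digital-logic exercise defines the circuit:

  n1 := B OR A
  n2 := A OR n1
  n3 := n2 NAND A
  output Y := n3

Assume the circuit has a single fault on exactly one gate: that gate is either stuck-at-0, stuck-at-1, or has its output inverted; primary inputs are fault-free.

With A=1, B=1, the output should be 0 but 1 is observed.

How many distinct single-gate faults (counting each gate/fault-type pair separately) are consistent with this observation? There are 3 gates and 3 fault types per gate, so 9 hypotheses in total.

Fault-free: n1=1, n2=1, n3=0 → 0. Observed 1.
  n1 stuck-at-0: output 0 ✗
  n1 stuck-at-1: output 0 ✗
  n1 inverted output: output 0 ✗
  n2 stuck-at-0: output 1 ✓
  n2 stuck-at-1: output 0 ✗
  n2 inverted output: output 1 ✓
  n3 stuck-at-0: output 0 ✗
  n3 stuck-at-1: output 1 ✓
  n3 inverted output: output 1 ✓
Consistent faults: {n2 stuck-at-0, n2 inverted output, n3 stuck-at-1, n3 inverted output} — 4 in all.

4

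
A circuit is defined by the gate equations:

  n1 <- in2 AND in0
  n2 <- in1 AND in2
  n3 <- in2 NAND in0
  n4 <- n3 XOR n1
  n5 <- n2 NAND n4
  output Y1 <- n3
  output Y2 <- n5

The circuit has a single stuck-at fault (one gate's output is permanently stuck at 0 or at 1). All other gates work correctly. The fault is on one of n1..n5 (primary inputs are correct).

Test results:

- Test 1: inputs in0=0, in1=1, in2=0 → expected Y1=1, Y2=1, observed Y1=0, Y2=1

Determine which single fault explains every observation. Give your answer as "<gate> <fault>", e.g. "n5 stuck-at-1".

n3 stuck-at-0

Fault-free values for test 1 (in0=0, in1=1, in2=0): n1=0, n2=0, n3=1, n4=1, n5=1, giving Y1=1, Y2=1. Observed Y1=0, Y2=1.
Test 1: faults giving observed Y1=0, Y2=1 are {n3 stuck-at-0}.
Only n3 stuck-at-0 is consistent with every test.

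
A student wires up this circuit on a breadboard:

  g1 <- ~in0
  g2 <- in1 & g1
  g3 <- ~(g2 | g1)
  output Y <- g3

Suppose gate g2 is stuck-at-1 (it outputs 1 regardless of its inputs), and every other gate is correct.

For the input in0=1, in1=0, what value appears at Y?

Propagate with g2 forced: g1=0, g2=1 [stuck-at-1], g3=0.
So Y = 0. (Without the fault it would be 1.)

0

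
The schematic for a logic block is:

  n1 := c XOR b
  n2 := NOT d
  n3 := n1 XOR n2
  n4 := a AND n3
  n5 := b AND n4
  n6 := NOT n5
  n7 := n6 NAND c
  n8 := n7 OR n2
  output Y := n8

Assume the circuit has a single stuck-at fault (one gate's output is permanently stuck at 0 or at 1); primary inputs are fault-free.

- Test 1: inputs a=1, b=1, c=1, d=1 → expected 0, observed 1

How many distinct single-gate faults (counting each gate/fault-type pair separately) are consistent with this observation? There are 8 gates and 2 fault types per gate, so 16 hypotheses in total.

8

Fault-free: n1=0, n2=0, n3=0, n4=0, n5=0, n6=1, n7=0, n8=0 → 0. Observed 1.
  n1: stuck-at-1 ✓; others ✗
  n2: stuck-at-1 ✓; others ✗
  n3: stuck-at-1 ✓; others ✗
  n4: stuck-at-1 ✓; others ✗
  n5: stuck-at-1 ✓; others ✗
  n6: stuck-at-0 ✓; others ✗
  n7: stuck-at-1 ✓; others ✗
  n8: stuck-at-1 ✓; others ✗
Consistent faults: {n1 stuck-at-1, n2 stuck-at-1, n3 stuck-at-1, n4 stuck-at-1, n5 stuck-at-1, n6 stuck-at-0, n7 stuck-at-1, n8 stuck-at-1} — 8 in all.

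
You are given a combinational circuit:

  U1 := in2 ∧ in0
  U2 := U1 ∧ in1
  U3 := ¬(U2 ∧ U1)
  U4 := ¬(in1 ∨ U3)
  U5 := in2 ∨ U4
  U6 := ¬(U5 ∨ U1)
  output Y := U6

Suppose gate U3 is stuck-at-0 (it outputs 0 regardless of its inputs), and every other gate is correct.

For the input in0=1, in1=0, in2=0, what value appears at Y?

0

Propagate with U3 forced: U1=0, U2=0, U3=0 [stuck-at-0], U4=1, U5=1, U6=0.
So Y = 0. (Without the fault it would be 1.)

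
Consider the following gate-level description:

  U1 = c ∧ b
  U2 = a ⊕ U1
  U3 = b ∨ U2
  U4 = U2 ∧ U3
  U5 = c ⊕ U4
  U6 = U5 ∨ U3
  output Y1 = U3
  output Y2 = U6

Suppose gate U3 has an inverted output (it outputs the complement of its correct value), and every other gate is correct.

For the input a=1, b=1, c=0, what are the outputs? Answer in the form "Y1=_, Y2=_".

Propagate with U3 forced: U1=0, U2=1, U3=0 [inverted output], U4=0, U5=0, U6=0.
So the outputs are Y1=0, Y2=0. (Without the fault they would be Y1=1, Y2=1.)

Y1=0, Y2=0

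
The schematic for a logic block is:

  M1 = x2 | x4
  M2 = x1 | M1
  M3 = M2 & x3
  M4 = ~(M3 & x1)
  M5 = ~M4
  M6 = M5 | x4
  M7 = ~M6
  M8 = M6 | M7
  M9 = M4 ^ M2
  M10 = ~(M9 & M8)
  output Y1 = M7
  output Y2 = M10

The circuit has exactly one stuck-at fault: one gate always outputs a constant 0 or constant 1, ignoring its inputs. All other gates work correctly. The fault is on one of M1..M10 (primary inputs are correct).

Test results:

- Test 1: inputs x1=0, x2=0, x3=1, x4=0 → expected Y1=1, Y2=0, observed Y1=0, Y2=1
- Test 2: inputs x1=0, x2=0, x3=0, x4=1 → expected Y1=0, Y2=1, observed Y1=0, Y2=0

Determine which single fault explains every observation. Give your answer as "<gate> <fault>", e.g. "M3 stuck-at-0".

M4 stuck-at-0

Fault-free values for test 1 (x1=0, x2=0, x3=1, x4=0): M1=0, M2=0, M3=0, M4=1, M5=0, M6=0, M7=1, M8=1, M9=1, M10=0, giving Y1=1, Y2=0. Observed Y1=0, Y2=1.
Test 1: faults giving observed Y1=0, Y2=1 are {M4 stuck-at-0, M7 stuck-at-0}.
Test 2 (x1=0, x2=0, x3=0, x4=1): fault-free M1=1, M2=1, M3=0, M4=1, M5=0, M6=1, M7=0, M8=1, M9=0, M10=1 → Y1=0, Y2=1; observed Y1=0, Y2=0. Eliminates M7 stuck-at-0.
Only M4 stuck-at-0 is consistent with every test.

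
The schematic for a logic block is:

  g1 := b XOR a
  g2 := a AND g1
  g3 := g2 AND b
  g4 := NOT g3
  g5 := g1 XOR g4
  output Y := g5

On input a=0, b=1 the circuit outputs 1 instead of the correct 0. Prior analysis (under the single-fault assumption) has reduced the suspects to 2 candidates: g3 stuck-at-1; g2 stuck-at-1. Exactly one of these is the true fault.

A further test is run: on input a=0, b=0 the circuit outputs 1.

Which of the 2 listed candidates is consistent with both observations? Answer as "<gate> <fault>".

Evaluate each candidate on input a=0, b=0:
  g3 stuck-at-1: g1=0, g2=0, g3=1 [stuck-at-1], g4=0, g5=0 → 0 — eliminated
  g2 stuck-at-1: g1=0, g2=1 [stuck-at-1], g3=0, g4=1, g5=1 → 1 — matches
Only g2 stuck-at-1 reproduces the observed 1.

g2 stuck-at-1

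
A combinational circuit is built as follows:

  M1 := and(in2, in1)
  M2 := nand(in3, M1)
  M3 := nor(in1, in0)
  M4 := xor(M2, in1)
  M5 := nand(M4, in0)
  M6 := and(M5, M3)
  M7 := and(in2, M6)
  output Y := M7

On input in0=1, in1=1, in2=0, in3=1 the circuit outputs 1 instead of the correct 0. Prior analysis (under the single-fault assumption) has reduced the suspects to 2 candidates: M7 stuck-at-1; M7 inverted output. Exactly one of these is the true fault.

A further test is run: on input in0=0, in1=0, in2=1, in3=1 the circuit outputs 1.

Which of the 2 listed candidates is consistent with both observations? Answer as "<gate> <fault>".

Evaluate each candidate on input in0=0, in1=0, in2=1, in3=1:
  M7 stuck-at-1: M1=0, M2=1, M3=1, M4=1, M5=1, M6=1, M7=1 [stuck-at-1] → 1 — matches
  M7 inverted output: M1=0, M2=1, M3=1, M4=1, M5=1, M6=1, M7=0 [inverted output] → 0 — eliminated
Only M7 stuck-at-1 reproduces the observed 1.

M7 stuck-at-1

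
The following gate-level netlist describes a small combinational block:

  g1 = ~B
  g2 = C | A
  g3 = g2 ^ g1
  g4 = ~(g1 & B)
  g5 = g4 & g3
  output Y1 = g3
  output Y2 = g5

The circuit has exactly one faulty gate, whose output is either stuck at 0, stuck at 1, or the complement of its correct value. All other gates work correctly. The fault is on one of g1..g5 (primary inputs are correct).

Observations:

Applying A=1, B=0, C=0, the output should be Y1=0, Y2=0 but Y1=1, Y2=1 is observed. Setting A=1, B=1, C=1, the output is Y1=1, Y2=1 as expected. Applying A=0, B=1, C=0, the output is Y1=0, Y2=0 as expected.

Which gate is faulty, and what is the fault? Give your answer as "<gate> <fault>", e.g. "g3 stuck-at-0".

Fault-free values for test 1 (A=1, B=0, C=0): g1=1, g2=1, g3=0, g4=1, g5=0, giving Y1=0, Y2=0. Observed Y1=1, Y2=1.
Test 1: faults giving observed Y1=1, Y2=1 are {g1 stuck-at-0, g1 inverted output, g2 stuck-at-0, g2 inverted output, g3 stuck-at-1, g3 inverted output}.
Test 2 (A=1, B=1, C=1): fault-free g1=0, g2=1, g3=1, g4=1, g5=1 → Y1=1, Y2=1; observed Y1=1, Y2=1. Eliminates g1 inverted output, g2 stuck-at-0, g2 inverted output, g3 inverted output.
Test 3 (A=0, B=1, C=0): fault-free g1=0, g2=0, g3=0, g4=1, g5=0 → Y1=0, Y2=0; observed Y1=0, Y2=0. Eliminates g3 stuck-at-1.
Only g1 stuck-at-0 is consistent with every test.

g1 stuck-at-0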